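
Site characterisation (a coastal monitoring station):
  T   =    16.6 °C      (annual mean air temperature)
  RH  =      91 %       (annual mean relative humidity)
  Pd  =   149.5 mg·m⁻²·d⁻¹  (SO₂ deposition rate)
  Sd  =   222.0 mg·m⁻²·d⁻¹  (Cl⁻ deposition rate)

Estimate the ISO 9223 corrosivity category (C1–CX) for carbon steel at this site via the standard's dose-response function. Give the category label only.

CX

carbon steel: f(T) = -0.054·(T−10) [T>10 °C] = -0.3564
  sulphur-dioxide contribution → 103.4 μm/a
  chloride contribution → 113.7 μm/a
  ⇒ r_corr(carbon steel) = 217.1 μm/a
217 μm/a falls in (200, 700] for carbon steel → category CX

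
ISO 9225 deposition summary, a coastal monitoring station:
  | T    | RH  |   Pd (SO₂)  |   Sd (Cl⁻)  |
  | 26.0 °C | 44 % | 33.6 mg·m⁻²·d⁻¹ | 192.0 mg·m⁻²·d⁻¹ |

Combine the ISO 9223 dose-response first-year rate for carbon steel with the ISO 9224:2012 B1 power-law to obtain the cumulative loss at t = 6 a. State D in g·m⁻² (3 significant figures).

carbon steel: f(T) = -0.054·(T−10) [T>10 °C] = -0.8640
  sulphur-dioxide contribution → 11.18 μm/a
  chloride contribution → 32.1 μm/a
  total first-year rate 43.28 μm/a
Power-law: D(6) = r_corr · 6^0.523
  D(6) = 43.28 × 6^0.523 = 43.28 × 2.553 = 110.5 μm
  Mass loss = 110.5 μm × 7.85 g/cm³ = 867.3 g·m⁻²

D(6) = 867 g·m⁻²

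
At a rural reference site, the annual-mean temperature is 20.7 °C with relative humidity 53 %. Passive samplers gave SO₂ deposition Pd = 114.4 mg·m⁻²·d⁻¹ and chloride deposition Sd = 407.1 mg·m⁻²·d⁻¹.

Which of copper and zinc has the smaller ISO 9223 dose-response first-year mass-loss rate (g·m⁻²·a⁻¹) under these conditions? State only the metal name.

copper: temperature factor f = -0.080·(10.7) = -0.8560
  sulphur-dioxide contribution → 0.1761 μm/a
  chloride contribution → 0.9649 μm/a
  ⇒ r_corr(copper) = 1.141 μm/a
  mass loss = 1.141 μm/a × 8.96 g/cm³ = 10.22 g·m⁻²·a⁻¹
zinc: temperature factor f = -0.071·(10.7) = -0.7597
  sulphur-dioxide contribution → 0.5561 μm/a
  chloride contribution → 4.774 μm/a
  ⇒ r_corr(zinc) = 5.33 μm/a
  mass loss = 5.33 μm/a × 7.14 g/cm³ = 38.05 g·m⁻²·a⁻¹
Ordering by g·m⁻²·a⁻¹: zinc (38.1) > copper (10.2)

copper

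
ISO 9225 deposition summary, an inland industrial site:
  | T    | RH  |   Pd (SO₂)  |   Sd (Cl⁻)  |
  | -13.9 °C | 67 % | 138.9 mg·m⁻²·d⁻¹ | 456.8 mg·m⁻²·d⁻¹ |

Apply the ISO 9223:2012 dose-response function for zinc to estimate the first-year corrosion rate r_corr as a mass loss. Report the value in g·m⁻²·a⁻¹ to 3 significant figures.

r_corr = 9.25 g·m⁻²·a⁻¹

zinc: f(T) = +0.038·(T−10) [T≤10 °C] = -0.9082
  sulphur-dioxide contribution → 0.9941 μm/a
  chloride contribution → 0.3011 μm/a
  ⇒ r_corr(zinc) = 1.295 μm/a
Convert to mass loss: 1.295 μm/a × 7.14 g/cm³ = 9.248 g·m⁻²·a⁻¹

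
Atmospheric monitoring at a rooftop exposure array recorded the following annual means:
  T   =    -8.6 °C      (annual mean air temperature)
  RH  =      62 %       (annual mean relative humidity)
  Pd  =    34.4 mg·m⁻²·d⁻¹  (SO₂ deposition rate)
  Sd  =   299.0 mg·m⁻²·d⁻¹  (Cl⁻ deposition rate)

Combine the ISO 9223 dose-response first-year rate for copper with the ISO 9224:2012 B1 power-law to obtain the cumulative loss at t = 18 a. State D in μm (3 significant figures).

copper: T≤10 °C ⇒ hinge +0.126·(-8.6−10) = -2.3436
  SO₂ term: 0.0053·34.4^0.26·exp(0.059·62-2.3436) = 0.0495
  Cl⁻ term: 0.01025·299.0^0.27·exp(0.036·62+0.049·-8.6) = 0.2921
  sum: 0.0495 + 0.2921 → r_corr = 0.3416 μm/a
Power-law: D(18) = r_corr · 18^0.667
  D(18) = 0.3416 × 18^0.667 = 0.3416 × 6.875 = 2.348 μm

D(18) = 2.35 μm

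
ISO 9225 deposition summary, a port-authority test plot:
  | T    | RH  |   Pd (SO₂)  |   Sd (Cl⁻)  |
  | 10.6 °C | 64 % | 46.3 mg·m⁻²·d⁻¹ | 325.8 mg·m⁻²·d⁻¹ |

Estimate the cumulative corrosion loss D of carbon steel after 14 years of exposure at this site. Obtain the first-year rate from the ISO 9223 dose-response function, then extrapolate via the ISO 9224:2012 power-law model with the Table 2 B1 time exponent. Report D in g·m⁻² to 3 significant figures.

carbon steel: f(T) = -0.054·(T−10) [T>10 °C] = -0.0324
  Pd branch = 1.77·Pd^0.52·e^(0.02·RH+f) = 45.28 μm/a
  Sd branch = 0.102·Sd^0.62·e^(0.033·RH+0.04·T) = 46.56 μm/a
  r_corr = 45.28 + 46.56 = 91.84 μm/a
Power-law: D(14) = r_corr · 14^0.523
  D(14) = 91.84 × 14^0.523 = 91.84 × 3.976 = 365.1 μm
  Mass loss = 365.1 μm × 7.85 g/cm³ = 2866 g·m⁻²

D(14) = 2.87e+03 g·m⁻²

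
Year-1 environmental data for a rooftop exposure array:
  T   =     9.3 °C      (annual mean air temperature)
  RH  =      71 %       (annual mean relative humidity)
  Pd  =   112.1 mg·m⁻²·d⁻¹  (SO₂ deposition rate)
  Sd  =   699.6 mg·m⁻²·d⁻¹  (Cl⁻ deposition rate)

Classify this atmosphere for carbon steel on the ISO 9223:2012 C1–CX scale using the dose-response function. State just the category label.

C5

carbon steel: temperature factor f = +0.150·(-0.7) = -0.1050
  SO₂ term: 1.77·112.1^0.52·exp(0.02·71-0.1050) = 76.71
  Cl⁻ term: 0.102·699.6^0.62·exp(0.033·71+0.04·9.3) = 89.44
  r_corr = 76.71 + 89.44 = 166.1 μm/a
ISO 9223 Table 2 (carbon steel): 80 < 166 ≤ 200 μm/a ⇒ C5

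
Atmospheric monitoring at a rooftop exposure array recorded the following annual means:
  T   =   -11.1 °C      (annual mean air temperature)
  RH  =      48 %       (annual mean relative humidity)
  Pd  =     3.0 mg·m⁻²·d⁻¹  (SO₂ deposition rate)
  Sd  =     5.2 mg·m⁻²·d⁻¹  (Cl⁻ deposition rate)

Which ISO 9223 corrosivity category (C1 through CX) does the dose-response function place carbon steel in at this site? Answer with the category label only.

carbon steel: f(T) = +0.150·(T−10) [T≤10 °C] = -3.1650
  SO₂ term: 1.77·3.0^0.52·exp(0.02·48-3.1650) = 0.3455
  Cl⁻ term: 0.102·5.2^0.62·exp(0.033·48+0.04·-11.1) = 0.8864
  sum: 0.3455 + 0.8864 → r_corr = 1.232 μm/a
Category bounds: 0…1.3 μm/a bracket r_corr ⇒ C1

C1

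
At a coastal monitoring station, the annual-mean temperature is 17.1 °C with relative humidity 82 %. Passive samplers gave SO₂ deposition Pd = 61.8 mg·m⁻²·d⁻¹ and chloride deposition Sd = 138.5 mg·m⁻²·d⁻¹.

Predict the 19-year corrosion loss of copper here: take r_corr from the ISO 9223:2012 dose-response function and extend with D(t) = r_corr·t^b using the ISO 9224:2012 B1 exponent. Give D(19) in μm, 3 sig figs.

D(19) = 20.1 μm

copper: T>10 °C ⇒ hinge -0.080·(17.1−10) = -0.5680
  Pd branch = 0.0053·Pd^0.26·e^(0.059·RH+f) = 1.108 μm/a
  Cl⁻ term: 0.01025·138.5^0.27·exp(0.036·82+0.049·17.1) = 1.717
  sum: 1.108 + 1.717 → r_corr = 2.825 μm/a
Long-term exponent b (ISO 9224 Table 2, B1) = 0.667
  D(19) = 2.825 × 19^0.667 = 2.825 × 7.127 = 20.13 μm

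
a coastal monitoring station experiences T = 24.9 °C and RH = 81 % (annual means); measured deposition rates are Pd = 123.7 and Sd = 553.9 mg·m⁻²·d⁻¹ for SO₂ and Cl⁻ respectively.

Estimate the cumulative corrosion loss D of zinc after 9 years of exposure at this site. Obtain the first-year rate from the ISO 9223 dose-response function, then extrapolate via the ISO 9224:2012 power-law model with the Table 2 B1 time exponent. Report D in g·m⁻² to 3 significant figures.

zinc: f(T) = -0.071·(T−10) [T>10 °C] = -1.0579
  sulphur-dioxide contribution → 1.549 μm/a
  chloride contribution → 10.17 μm/a
  ⇒ r_corr(zinc) = 11.72 μm/a
Power-law: D(9) = r_corr · 9^0.813
  D(9) = 11.72 × 9^0.813 = 11.72 × 5.968 = 69.94 μm
  Mass loss = 69.94 μm × 7.14 g/cm³ = 499.4 g·m⁻²

D(9) = 499 g·m⁻²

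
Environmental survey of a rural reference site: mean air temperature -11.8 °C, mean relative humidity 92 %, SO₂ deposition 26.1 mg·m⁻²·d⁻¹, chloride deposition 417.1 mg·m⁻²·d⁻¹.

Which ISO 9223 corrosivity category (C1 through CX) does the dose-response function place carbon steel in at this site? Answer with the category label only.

carbon steel: T≤10 °C ⇒ hinge +0.150·(-11.8−10) = -3.2700
  Pd branch = 1.77·Pd^0.52·e^(0.02·RH+f) = 2.31 μm/a
  Cl⁻ term: 0.102·417.1^0.62·exp(0.033·92+0.04·-11.8) = 55.81
  sum: 2.31 + 55.81 → r_corr = 58.12 μm/a
58.1 μm/a falls in (50, 80] for carbon steel → category C4

C4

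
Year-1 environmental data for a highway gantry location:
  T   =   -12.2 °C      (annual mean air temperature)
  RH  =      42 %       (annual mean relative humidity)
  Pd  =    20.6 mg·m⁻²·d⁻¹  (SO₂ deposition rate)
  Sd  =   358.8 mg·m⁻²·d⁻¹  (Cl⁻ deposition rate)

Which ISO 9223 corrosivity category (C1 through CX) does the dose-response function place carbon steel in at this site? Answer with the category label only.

C2

carbon steel: T≤10 °C ⇒ hinge +0.150·(-12.2−10) = -3.3300
  Pd branch = 1.77·Pd^0.52·e^(0.02·RH+f) = 0.7076 μm/a
  Sd branch = 0.102·Sd^0.62·e^(0.033·RH+0.04·T) = 9.607 μm/a
  r_corr = 0.7076 + 9.607 = 10.31 μm/a
ISO 9223 Table 2 (carbon steel): 1.3 < 10.3 ≤ 25 μm/a ⇒ C2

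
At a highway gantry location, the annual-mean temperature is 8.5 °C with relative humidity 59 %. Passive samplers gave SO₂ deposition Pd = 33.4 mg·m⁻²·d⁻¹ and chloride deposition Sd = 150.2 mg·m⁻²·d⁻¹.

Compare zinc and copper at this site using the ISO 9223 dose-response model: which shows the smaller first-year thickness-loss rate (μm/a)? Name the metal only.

copper

zinc: f(T) = +0.038·(T−10) [T≤10 °C] = -0.0570
  Pd branch = 0.0129·Pd^0.44·e^(0.046·RH+f) = 0.8609 μm/a
  Cl⁻ term: 0.0175·150.2^0.57·exp(0.008·59+0.085·8.5) = 1.006
  sum: 0.8609 + 1.006 → r_corr = 1.867 μm/a
copper: f(T) = +0.126·(T−10) [T≤10 °C] = -0.1890
  SO₂ term: 0.0053·33.4^0.26·exp(0.059·59-0.1890) = 0.3549
  Sd branch = 0.01025·Sd^0.27·e^(0.036·RH+0.049·T) = 0.5032 μm/a
  sum: 0.3549 + 0.5032 → r_corr = 0.8581 μm/a
Ordering by μm/a: zinc (1.87) > copper (0.858)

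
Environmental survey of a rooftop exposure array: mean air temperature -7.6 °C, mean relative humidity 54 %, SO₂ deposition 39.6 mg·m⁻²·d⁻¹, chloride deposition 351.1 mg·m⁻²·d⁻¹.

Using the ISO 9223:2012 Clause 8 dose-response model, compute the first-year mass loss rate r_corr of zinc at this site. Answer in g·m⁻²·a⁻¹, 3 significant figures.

r_corr = 5.70 g·m⁻²·a⁻¹

zinc: f(T) = +0.038·(T−10) [T≤10 °C] = -0.6688
  SO₂ term: 0.0129·39.6^0.44·exp(0.046·54-0.6688) = 0.3999
  Cl⁻ term: 0.0175·351.1^0.57·exp(0.008·54+0.085·-7.6) = 0.399
  r_corr = 0.3999 + 0.399 = 0.7989 μm/a
Convert to mass loss: 0.7989 μm/a × 7.14 g/cm³ = 5.704 g·m⁻²·a⁻¹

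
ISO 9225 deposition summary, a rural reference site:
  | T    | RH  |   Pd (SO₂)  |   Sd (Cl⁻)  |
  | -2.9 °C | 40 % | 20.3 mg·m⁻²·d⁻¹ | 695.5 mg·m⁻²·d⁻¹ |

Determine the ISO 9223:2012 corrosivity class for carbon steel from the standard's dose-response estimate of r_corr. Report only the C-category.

carbon steel: temperature factor f = +0.150·(-12.9) = -1.9350
  SO₂ term: 1.77·20.3^0.52·exp(0.02·40-1.9350) = 2.722
  Cl⁻ term: 0.102·695.5^0.62·exp(0.033·40+0.04·-2.9) = 19.67
  r_corr = 2.722 + 19.67 = 22.39 μm/a
Category bounds: 1.3…25 μm/a bracket r_corr ⇒ C2

C2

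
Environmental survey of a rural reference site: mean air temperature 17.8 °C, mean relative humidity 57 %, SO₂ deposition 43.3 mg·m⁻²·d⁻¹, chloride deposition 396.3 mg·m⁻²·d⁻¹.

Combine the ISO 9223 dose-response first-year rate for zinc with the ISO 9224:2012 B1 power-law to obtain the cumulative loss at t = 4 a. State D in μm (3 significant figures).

D(4) = 13.4 μm

zinc: temperature factor f = -0.071·(7.8) = -0.5538
  SO₂ term: 0.0129·43.3^0.44·exp(0.046·57-0.5538) = 0.5356
  Sd branch = 0.0175·Sd^0.57·e^(0.008·RH+0.085·T) = 3.793 μm/a
  r_corr = 0.5356 + 3.793 = 4.329 μm/a
Long-term exponent b (ISO 9224 Table 2, B1) = 0.813
  D(4) = 4.329 × 4^0.813 = 4.329 × 3.087 = 13.36 μm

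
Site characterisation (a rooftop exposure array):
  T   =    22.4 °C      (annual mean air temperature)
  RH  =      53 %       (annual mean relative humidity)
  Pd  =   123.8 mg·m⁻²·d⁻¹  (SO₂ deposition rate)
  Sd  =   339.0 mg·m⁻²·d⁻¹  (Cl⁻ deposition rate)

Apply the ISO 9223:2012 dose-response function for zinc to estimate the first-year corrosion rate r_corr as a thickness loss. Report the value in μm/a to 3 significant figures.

r_corr = 5.48 μm/a

zinc: T>10 °C ⇒ hinge -0.071·(22.4−10) = -0.8804
  sulphur-dioxide contribution → 0.5103 μm/a
  chloride contribution → 4.969 μm/a
  total first-year rate 5.48 μm/a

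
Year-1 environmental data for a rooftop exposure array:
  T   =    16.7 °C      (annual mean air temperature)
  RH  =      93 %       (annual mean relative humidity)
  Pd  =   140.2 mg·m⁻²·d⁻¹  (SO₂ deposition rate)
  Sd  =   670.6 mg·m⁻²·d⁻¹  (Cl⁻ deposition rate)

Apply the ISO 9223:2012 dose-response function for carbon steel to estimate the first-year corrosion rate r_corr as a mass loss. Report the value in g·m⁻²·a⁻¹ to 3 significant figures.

r_corr = 2.71e+03 g·m⁻²·a⁻¹

carbon steel: f(T) = -0.054·(T−10) [T>10 °C] = -0.3618
  Pd branch = 1.77·Pd^0.52·e^(0.02·RH+f) = 103.5 μm/a
  Cl⁻ term: 0.102·670.6^0.62·exp(0.033·93+0.04·16.7) = 242.1
  r_corr = 103.5 + 242.1 = 345.6 μm/a
Convert to mass loss: 345.6 μm/a × 7.85 g/cm³ = 2713 g·m⁻²·a⁻¹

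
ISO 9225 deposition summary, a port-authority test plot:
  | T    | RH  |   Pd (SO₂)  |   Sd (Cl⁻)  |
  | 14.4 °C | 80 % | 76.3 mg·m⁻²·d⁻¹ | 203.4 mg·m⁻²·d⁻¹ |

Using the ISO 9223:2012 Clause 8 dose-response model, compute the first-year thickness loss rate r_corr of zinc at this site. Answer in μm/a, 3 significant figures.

r_corr = 4.86 μm/a

zinc: T>10 °C ⇒ hinge -0.071·(14.4−10) = -0.3124
  Pd branch = 0.0129·Pd^0.44·e^(0.046·RH+f) = 2.52 μm/a
  Cl⁻ term: 0.0175·203.4^0.57·exp(0.008·80+0.085·14.4) = 2.335
  r_corr = 2.52 + 2.335 = 4.855 μm/a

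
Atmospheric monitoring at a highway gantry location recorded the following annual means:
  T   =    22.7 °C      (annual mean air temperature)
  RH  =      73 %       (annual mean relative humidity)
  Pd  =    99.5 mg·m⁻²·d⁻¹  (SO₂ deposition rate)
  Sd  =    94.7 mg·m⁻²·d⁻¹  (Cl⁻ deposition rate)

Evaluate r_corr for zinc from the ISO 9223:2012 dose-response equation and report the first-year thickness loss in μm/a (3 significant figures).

zinc: temperature factor f = -0.071·(12.7) = -0.9017
  sulphur-dioxide contribution → 1.139 μm/a
  chloride contribution → 2.892 μm/a
  total first-year rate 4.03 μm/a

r_corr = 4.03 μm/a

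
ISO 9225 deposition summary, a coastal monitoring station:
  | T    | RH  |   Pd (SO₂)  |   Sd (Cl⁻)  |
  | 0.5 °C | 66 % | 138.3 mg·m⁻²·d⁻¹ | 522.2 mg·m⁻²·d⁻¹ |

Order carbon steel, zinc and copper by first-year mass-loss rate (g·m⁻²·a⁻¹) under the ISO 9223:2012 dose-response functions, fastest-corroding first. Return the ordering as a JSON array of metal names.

carbon steel: T≤10 °C ⇒ hinge +0.150·(0.5−10) = -1.4250
  Pd branch = 1.77·Pd^0.52·e^(0.02·RH+f) = 20.68 μm/a
  Cl⁻ term: 0.102·522.2^0.62·exp(0.033·66+0.04·0.5) = 44.49
  r_corr = 20.68 + 44.49 = 65.17 μm/a
  mass loss = 65.17 μm/a × 7.85 g/cm³ = 511.6 g·m⁻²·a⁻¹
zinc: temperature factor f = +0.038·(-9.5) = -0.3610
  SO₂ term: 0.0129·138.3^0.44·exp(0.046·66-0.3610) = 1.638
  Sd branch = 0.0175·Sd^0.57·e^(0.008·RH+0.085·T) = 1.096 μm/a
  sum: 1.638 + 1.096 → r_corr = 2.734 μm/a
  mass loss = 2.734 μm/a × 7.14 g/cm³ = 19.52 g·m⁻²·a⁻¹
copper: temperature factor f = +0.126·(-9.5) = -1.1970
  Pd branch = 0.0053·Pd^0.26·e^(0.059·RH+f) = 0.2833 μm/a
  Sd branch = 0.01025·Sd^0.27·e^(0.036·RH+0.049·T) = 0.6124 μm/a
  r_corr = 0.2833 + 0.6124 = 0.8957 μm/a
  mass loss = 0.8957 μm/a × 8.96 g/cm³ = 8.025 g·m⁻²·a⁻¹
Ordering by g·m⁻²·a⁻¹: carbon steel (512) > zinc (19.5) > copper (8.03)

["carbon steel", "zinc", "copper"]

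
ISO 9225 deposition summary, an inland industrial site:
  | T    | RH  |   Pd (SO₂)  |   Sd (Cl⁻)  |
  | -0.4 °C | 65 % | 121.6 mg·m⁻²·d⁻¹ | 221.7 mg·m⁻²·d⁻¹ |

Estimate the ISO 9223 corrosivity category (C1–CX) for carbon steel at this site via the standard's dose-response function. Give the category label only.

carbon steel: f(T) = +0.150·(T−10) [T≤10 °C] = -1.5600
  SO₂ term: 1.77·121.6^0.52·exp(0.02·65-1.5600) = 16.57
  Cl⁻ term: 0.102·221.7^0.62·exp(0.033·65+0.04·-0.4) = 24.41
  r_corr = 16.57 + 24.41 = 40.98 μm/a
ISO 9223 Table 2 (carbon steel): 25 < 41 ≤ 50 μm/a ⇒ C3

C3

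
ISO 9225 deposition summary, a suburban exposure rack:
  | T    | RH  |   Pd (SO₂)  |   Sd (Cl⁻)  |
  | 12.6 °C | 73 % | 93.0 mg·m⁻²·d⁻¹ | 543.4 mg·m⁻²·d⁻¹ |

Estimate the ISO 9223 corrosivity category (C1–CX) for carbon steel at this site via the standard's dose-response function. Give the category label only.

carbon steel: f(T) = -0.054·(T−10) [T>10 °C] = -0.1404
  SO₂ term: 1.77·93.0^0.52·exp(0.02·73-0.1404) = 69.93
  Sd branch = 0.102·Sd^0.62·e^(0.033·RH+0.04·T) = 93.21 μm/a
  sum: 69.93 + 93.21 → r_corr = 163.1 μm/a
ISO 9223 Table 2 (carbon steel): 80 < 163 ≤ 200 μm/a ⇒ C5

C5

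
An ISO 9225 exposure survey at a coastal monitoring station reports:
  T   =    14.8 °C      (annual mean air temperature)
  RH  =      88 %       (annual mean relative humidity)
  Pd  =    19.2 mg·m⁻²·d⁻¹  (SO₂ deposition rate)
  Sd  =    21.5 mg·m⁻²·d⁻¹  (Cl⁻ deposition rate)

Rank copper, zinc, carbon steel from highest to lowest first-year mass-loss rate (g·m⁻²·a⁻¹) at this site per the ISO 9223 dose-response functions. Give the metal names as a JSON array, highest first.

copper: f(T) = -0.080·(T−10) [T>10 °C] = -0.3840
  sulphur-dioxide contribution → 1.4 μm/a
  chloride contribution → 1.152 μm/a
  total first-year rate 2.551 μm/a
  mass loss = 2.551 μm/a × 8.96 g/cm³ = 22.86 g·m⁻²·a⁻¹
zinc: f(T) = -0.071·(T−10) [T>10 °C] = -0.3408
  sulphur-dioxide contribution → 1.929 μm/a
  chloride contribution → 0.7155 μm/a
  total first-year rate 2.644 μm/a
  mass loss = 2.644 μm/a × 7.14 g/cm³ = 18.88 g·m⁻²·a⁻¹
carbon steel: T>10 °C ⇒ hinge -0.054·(14.8−10) = -0.2592
  sulphur-dioxide contribution → 36.9 μm/a
  chloride contribution → 22.54 μm/a
  ⇒ r_corr(carbon steel) = 59.45 μm/a
  mass loss = 59.45 μm/a × 7.85 g/cm³ = 466.7 g·m⁻²·a⁻¹
Ordering by g·m⁻²·a⁻¹: carbon steel (467) > copper (22.9) > zinc (18.9)

["carbon steel", "copper", "zinc"]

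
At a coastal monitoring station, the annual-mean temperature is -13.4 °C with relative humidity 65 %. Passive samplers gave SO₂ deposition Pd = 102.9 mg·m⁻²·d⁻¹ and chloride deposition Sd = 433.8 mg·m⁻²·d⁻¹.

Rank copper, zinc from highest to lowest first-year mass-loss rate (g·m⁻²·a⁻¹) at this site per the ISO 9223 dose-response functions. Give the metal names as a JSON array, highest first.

copper: f(T) = +0.126·(T−10) [T≤10 °C] = -2.9484
  sulphur-dioxide contribution → 0.04291 μm/a
  chloride contribution → 0.2844 μm/a
  ⇒ r_corr(copper) = 0.3273 μm/a
  mass loss = 0.3273 μm/a × 8.96 g/cm³ = 2.932 g·m⁻²·a⁻¹
zinc: temperature factor f = +0.038·(-23.4) = -0.8892
  sulphur-dioxide contribution → 0.8099 μm/a
  chloride contribution → 0.3002 μm/a
  total first-year rate 1.11 μm/a
  mass loss = 1.11 μm/a × 7.14 g/cm³ = 7.926 g·m⁻²·a⁻¹
Ordering by g·m⁻²·a⁻¹: zinc (7.93) > copper (2.93)

["zinc", "copper"]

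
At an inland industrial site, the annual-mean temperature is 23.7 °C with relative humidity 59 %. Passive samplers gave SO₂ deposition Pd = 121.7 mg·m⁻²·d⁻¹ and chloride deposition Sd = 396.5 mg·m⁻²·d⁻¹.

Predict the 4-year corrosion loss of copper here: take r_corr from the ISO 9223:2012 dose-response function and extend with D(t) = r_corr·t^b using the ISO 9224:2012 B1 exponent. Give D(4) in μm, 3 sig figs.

copper: temperature factor f = -0.080·(13.7) = -1.0960
  SO₂ term: 0.0053·121.7^0.26·exp(0.059·59-1.0960) = 0.2006
  Sd branch = 0.01025·Sd^0.27·e^(0.036·RH+0.049·T) = 1.377 μm/a
  sum: 0.2006 + 1.377 → r_corr = 1.578 μm/a
Long-term exponent b (ISO 9224 Table 2, B1) = 0.667
  D(4) = 1.578 × 4^0.667 = 1.578 × 2.521 = 3.978 μm

D(4) = 3.98 μm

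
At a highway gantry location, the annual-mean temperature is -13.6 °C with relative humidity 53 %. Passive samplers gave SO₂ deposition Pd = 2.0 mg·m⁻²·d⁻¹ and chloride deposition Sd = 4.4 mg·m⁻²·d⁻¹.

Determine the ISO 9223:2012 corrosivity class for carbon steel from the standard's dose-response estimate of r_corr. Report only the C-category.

carbon steel: temperature factor f = +0.150·(-23.6) = -3.5400
  SO₂ term: 1.77·2.0^0.52·exp(0.02·53-3.5400) = 0.2125
  Cl⁻ term: 0.102·4.4^0.62·exp(0.033·53+0.04·-13.6) = 0.8528
  sum: 0.2125 + 0.8528 → r_corr = 1.065 μm/a
ISO 9223 Table 2 (carbon steel): 0 < 1.07 ≤ 1.3 μm/a ⇒ C1

C1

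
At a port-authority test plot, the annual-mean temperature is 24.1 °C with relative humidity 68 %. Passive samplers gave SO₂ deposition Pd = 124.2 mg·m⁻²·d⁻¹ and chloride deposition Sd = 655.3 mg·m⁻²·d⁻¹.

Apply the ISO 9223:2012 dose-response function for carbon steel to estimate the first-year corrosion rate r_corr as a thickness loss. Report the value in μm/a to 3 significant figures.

carbon steel: T>10 °C ⇒ hinge -0.054·(24.1−10) = -0.7614
  Pd branch = 1.77·Pd^0.52·e^(0.02·RH+f) = 39.53 μm/a
  Sd branch = 0.102·Sd^0.62·e^(0.033·RH+0.04·T) = 140.6 μm/a
  r_corr = 39.53 + 140.6 = 180.1 μm/a

r_corr = 180 μm/a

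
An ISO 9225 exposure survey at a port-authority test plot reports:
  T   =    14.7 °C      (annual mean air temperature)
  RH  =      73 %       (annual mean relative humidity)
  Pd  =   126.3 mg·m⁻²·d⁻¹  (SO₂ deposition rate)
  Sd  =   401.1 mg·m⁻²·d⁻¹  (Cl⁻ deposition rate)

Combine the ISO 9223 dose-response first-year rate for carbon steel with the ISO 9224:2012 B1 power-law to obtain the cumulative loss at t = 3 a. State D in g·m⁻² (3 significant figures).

carbon steel: T>10 °C ⇒ hinge -0.054·(14.7−10) = -0.2538
  SO₂ term: 1.77·126.3^0.52·exp(0.02·73-0.2538) = 73.21
  Sd branch = 0.102·Sd^0.62·e^(0.033·RH+0.04·T) = 83.98 μm/a
  r_corr = 73.21 + 83.98 = 157.2 μm/a
ISO 9224: D(t) = r_corr · t^b with b = 0.523 (carbon steel, B1)
  D(3) = 157.2 × 3^0.523 = 157.2 × 1.776 = 279.2 μm
  Mass loss = 279.2 μm × 7.85 g/cm³ = 2192 g·m⁻²

D(3) = 2.19e+03 g·m⁻²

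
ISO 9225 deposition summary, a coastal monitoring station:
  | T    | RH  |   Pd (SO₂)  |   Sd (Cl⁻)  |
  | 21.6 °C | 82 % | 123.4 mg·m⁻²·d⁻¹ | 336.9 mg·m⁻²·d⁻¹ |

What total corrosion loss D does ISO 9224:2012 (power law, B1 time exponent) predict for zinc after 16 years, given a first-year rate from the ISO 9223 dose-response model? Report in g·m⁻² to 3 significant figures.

zinc: temperature factor f = -0.071·(11.6) = -0.8236
  sulphur-dioxide contribution → 2.048 μm/a
  chloride contribution → 5.834 μm/a
  total first-year rate 7.882 μm/a
ISO 9224: D(t) = r_corr · t^b with b = 0.813 (zinc, B1)
  D(16) = 7.882 × 16^0.813 = 7.882 × 9.527 = 75.09 μm
  Mass loss = 75.09 μm × 7.14 g/cm³ = 536.1 g·m⁻²

D(16) = 536 g·m⁻²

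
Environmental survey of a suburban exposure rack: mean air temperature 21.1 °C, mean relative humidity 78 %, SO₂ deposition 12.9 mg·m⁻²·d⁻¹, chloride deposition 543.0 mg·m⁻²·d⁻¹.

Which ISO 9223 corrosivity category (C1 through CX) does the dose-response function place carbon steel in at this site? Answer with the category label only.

C5

carbon steel: temperature factor f = -0.054·(11.1) = -0.5994
  sulphur-dioxide contribution → 17.48 μm/a
  chloride contribution → 154.4 μm/a
  ⇒ r_corr(carbon steel) = 171.9 μm/a
ISO 9223 Table 2 (carbon steel): 80 < 172 ≤ 200 μm/a ⇒ C5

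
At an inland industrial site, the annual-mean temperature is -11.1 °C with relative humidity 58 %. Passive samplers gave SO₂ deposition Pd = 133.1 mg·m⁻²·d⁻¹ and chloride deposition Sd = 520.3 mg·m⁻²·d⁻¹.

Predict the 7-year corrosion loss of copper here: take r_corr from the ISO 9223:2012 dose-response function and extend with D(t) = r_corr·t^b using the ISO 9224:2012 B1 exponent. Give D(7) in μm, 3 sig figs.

copper: T≤10 °C ⇒ hinge +0.126·(-11.1−10) = -2.6586
  sulphur-dioxide contribution → 0.04056 μm/a
  chloride contribution → 0.2598 μm/a
  ⇒ r_corr(copper) = 0.3004 μm/a
Long-term exponent b (ISO 9224 Table 2, B1) = 0.667
  D(7) = 0.3004 × 7^0.667 = 0.3004 × 3.662 = 1.1 μm

D(7) = 1.10 μm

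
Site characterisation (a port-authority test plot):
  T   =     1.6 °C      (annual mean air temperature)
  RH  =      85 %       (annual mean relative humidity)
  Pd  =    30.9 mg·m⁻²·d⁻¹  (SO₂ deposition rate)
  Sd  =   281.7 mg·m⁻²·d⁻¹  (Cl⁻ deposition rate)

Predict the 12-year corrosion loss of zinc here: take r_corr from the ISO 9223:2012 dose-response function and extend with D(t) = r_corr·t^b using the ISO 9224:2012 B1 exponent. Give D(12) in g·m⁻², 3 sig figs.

D(12) = 167 g·m⁻²

zinc: f(T) = +0.038·(T−10) [T≤10 °C] = -0.3192
  SO₂ term: 0.0129·30.9^0.44·exp(0.046·85-0.3192) = 2.117
  Cl⁻ term: 0.0175·281.7^0.57·exp(0.008·85+0.085·1.6) = 0.9858
  sum: 2.117 + 0.9858 → r_corr = 3.102 μm/a
Power-law: D(12) = r_corr · 12^0.813
  D(12) = 3.102 × 12^0.813 = 3.102 × 7.54 = 23.39 μm
  Mass loss = 23.39 μm × 7.14 g/cm³ = 167 g·m⁻²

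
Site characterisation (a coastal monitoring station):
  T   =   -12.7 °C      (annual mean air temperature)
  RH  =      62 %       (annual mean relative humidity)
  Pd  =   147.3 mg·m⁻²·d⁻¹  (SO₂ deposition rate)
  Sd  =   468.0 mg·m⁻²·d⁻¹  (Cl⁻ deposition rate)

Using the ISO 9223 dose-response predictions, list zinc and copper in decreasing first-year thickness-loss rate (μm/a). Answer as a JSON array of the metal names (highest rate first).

zinc: T≤10 °C ⇒ hinge +0.038·(-12.7−10) = -0.8626
  SO₂ term: 0.0129·147.3^0.44·exp(0.046·62-0.8626) = 0.8484
  Sd branch = 0.0175·Sd^0.57·e^(0.008·RH+0.085·T) = 0.3248 μm/a
  r_corr = 0.8484 + 0.3248 = 1.173 μm/a
copper: f(T) = +0.126·(T−10) [T≤10 °C] = -2.8602
  SO₂ term: 0.0053·147.3^0.26·exp(0.059·62-2.8602) = 0.0431
  Cl⁻ term: 0.01025·468.0^0.27·exp(0.036·62+0.049·-12.7) = 0.2696
  r_corr = 0.0431 + 0.2696 = 0.3127 μm/a
Ordering by μm/a: zinc (1.17) > copper (0.313)

["zinc", "copper"]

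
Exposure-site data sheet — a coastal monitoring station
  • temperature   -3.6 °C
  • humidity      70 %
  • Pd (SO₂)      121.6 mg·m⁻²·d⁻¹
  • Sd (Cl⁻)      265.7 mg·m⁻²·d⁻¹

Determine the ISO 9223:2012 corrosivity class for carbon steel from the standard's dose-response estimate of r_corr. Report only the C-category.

C3

carbon steel: T≤10 °C ⇒ hinge +0.150·(-3.6−10) = -2.0400
  sulphur-dioxide contribution → 11.33 μm/a
  chloride contribution → 28.34 μm/a
  ⇒ r_corr(carbon steel) = 39.67 μm/a
ISO 9223 Table 2 (carbon steel): 25 < 39.7 ≤ 50 μm/a ⇒ C3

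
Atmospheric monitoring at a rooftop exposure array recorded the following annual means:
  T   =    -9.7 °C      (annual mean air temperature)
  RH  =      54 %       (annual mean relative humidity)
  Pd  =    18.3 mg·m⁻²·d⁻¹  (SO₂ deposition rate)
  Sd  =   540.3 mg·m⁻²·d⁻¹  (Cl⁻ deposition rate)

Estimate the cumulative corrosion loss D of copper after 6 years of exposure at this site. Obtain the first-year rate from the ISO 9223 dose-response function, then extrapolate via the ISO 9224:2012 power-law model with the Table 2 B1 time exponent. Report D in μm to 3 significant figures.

copper: f(T) = +0.126·(T−10) [T≤10 °C] = -2.4822
  sulphur-dioxide contribution → 0.02281 μm/a
  chloride contribution → 0.2434 μm/a
  ⇒ r_corr(copper) = 0.2662 μm/a
Power-law: D(6) = r_corr · 6^0.667
  D(6) = 0.2662 × 6^0.667 = 0.2662 × 3.304 = 0.8797 μm

D(6) = 0.880 μm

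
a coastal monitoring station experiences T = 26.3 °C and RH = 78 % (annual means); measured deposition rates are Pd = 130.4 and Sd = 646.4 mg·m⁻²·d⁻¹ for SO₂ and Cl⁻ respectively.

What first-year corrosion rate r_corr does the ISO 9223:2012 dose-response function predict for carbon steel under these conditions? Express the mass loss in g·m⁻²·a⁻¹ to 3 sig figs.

carbon steel: temperature factor f = -0.054·(16.3) = -0.8802
  sulphur-dioxide contribution → 43.97 μm/a
  chloride contribution → 211.8 μm/a
  total first-year rate 255.7 μm/a
Convert to mass loss: 255.7 μm/a × 7.85 g/cm³ = 2008 g·m⁻²·a⁻¹

r_corr = 2.01e+03 g·m⁻²·a⁻¹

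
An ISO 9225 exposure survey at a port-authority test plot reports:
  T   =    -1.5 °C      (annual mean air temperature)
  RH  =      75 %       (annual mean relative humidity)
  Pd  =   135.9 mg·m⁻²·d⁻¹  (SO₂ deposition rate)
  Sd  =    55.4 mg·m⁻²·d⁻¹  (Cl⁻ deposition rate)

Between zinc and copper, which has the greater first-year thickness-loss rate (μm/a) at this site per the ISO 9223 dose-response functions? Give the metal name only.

zinc

zinc: T≤10 °C ⇒ hinge +0.038·(-1.5−10) = -0.4370
  SO₂ term: 0.0129·135.9^0.44·exp(0.046·75-0.4370) = 2.279
  Cl⁻ term: 0.0175·55.4^0.57·exp(0.008·75+0.085·-1.5) = 0.2767
  sum: 2.279 + 0.2767 → r_corr = 2.556 μm/a
copper: T≤10 °C ⇒ hinge +0.126·(-1.5−10) = -1.4490
  SO₂ term: 0.0053·135.9^0.26·exp(0.059·75-1.4490) = 0.3727
  Cl⁻ term: 0.01025·55.4^0.27·exp(0.036·75+0.049·-1.5) = 0.4189
  r_corr = 0.3727 + 0.4189 = 0.7916 μm/a
Ordering by μm/a: zinc (2.56) > copper (0.792)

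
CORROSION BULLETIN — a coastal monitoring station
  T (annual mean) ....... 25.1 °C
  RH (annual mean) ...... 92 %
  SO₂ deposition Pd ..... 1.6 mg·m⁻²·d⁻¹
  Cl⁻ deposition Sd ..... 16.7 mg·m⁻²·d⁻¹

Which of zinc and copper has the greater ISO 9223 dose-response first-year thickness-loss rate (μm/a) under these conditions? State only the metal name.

zinc: f(T) = -0.071·(T−10) [T>10 °C] = -1.0721
  sulphur-dioxide contribution → 0.3739 μm/a
  chloride contribution → 1.535 μm/a
  total first-year rate 1.909 μm/a
copper: T>10 °C ⇒ hinge -0.080·(25.1−10) = -1.2080
  sulphur-dioxide contribution → 0.4074 μm/a
  chloride contribution → 2.058 μm/a
  total first-year rate 2.465 μm/a
Ordering by μm/a: copper (2.47) > zinc (1.91)

copper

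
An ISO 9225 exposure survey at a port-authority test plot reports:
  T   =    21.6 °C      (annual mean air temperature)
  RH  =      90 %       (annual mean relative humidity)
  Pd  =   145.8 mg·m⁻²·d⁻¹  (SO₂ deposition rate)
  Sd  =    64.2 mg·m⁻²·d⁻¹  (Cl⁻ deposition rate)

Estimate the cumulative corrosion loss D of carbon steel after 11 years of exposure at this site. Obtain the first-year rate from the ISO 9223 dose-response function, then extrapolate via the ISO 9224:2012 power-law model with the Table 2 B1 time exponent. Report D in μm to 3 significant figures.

D(11) = 486 μm

carbon steel: f(T) = -0.054·(T−10) [T>10 °C] = -0.6264
  SO₂ term: 1.77·145.8^0.52·exp(0.02·90-0.6264) = 76.35
  Cl⁻ term: 0.102·64.2^0.62·exp(0.033·90+0.04·21.6) = 62.28
  sum: 76.35 + 62.28 → r_corr = 138.6 μm/a
Long-term exponent b (ISO 9224 Table 2, B1) = 0.523
  D(11) = 138.6 × 11^0.523 = 138.6 × 3.505 = 485.9 μm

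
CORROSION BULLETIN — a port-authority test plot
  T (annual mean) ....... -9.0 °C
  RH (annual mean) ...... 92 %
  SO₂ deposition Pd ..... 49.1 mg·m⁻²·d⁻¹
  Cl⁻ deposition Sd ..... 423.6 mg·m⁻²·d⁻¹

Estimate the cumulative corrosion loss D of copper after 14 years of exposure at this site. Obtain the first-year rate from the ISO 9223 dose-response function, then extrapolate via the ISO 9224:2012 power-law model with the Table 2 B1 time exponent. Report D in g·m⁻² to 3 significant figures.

copper: f(T) = +0.126·(T−10) [T≤10 °C] = -2.3940
  SO₂ term: 0.0053·49.1^0.26·exp(0.059·92-2.3940) = 0.3031
  Sd branch = 0.01025·Sd^0.27·e^(0.036·RH+0.049·T) = 0.9265 μm/a
  r_corr = 0.3031 + 0.9265 = 1.23 μm/a
ISO 9224: D(t) = r_corr · t^b with b = 0.667 (copper, B1)
  D(14) = 1.23 × 14^0.667 = 1.23 × 5.814 = 7.149 μm
  Mass loss = 7.149 μm × 8.96 g/cm³ = 64.06 g·m⁻²

D(14) = 64.1 g·m⁻²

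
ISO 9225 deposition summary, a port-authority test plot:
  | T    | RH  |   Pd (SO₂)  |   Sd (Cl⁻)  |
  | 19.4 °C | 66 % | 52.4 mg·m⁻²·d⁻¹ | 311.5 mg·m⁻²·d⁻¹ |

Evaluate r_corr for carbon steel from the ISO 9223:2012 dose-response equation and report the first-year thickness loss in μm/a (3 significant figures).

r_corr = 100 μm/a

carbon steel: f(T) = -0.054·(T−10) [T>10 °C] = -0.5076
  SO₂ term: 1.77·52.4^0.52·exp(0.02·66-0.5076) = 31.25
  Cl⁻ term: 0.102·311.5^0.62·exp(0.033·66+0.04·19.4) = 68.78
  r_corr = 31.25 + 68.78 = 100 μm/a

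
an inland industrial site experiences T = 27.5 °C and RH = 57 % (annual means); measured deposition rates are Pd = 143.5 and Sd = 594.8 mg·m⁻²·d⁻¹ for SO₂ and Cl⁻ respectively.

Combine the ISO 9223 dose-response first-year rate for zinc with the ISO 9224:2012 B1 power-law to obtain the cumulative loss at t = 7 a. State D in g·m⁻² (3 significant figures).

D(7) = 395 g·m⁻²

zinc: temperature factor f = -0.071·(17.5) = -1.2425
  sulphur-dioxide contribution → 0.4557 μm/a
  chloride contribution → 10.91 μm/a
  ⇒ r_corr(zinc) = 11.36 μm/a
ISO 9224: D(t) = r_corr · t^b with b = 0.813 (zinc, B1)
  D(7) = 11.36 × 7^0.813 = 11.36 × 4.865 = 55.27 μm
  Mass loss = 55.27 μm × 7.14 g/cm³ = 394.6 g·m⁻²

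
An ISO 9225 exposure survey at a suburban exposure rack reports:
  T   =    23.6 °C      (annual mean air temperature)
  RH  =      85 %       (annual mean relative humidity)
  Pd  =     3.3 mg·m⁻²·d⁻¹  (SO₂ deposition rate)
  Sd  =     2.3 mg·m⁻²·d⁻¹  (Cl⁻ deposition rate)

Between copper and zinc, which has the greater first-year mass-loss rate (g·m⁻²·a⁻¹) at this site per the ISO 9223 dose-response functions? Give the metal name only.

copper

copper: f(T) = -0.080·(T−10) [T>10 °C] = -1.0880
  sulphur-dioxide contribution → 0.3669 μm/a
  chloride contribution → 0.8701 μm/a
  total first-year rate 1.237 μm/a
  mass loss = 1.237 μm/a × 8.96 g/cm³ = 11.08 g·m⁻²·a⁻¹
zinc: T>10 °C ⇒ hinge -0.071·(23.6−10) = -0.9656
  sulphur-dioxide contribution → 0.4145 μm/a
  chloride contribution → 0.4128 μm/a
  ⇒ r_corr(zinc) = 0.8272 μm/a
  mass loss = 0.8272 μm/a × 7.14 g/cm³ = 5.907 g·m⁻²·a⁻¹
Ordering by g·m⁻²·a⁻¹: copper (11.1) > zinc (5.91)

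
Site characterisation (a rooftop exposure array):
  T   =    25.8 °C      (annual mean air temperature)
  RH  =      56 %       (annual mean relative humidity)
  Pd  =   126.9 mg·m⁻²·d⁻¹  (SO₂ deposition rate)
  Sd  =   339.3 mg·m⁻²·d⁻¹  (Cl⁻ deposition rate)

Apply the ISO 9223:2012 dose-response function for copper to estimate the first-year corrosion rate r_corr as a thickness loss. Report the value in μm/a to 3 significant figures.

r_corr = 1.46 μm/a

copper: T>10 °C ⇒ hinge -0.080·(25.8−10) = -1.2640
  SO₂ term: 0.0053·126.9^0.26·exp(0.059·56-1.2640) = 0.1436
  Sd branch = 0.01025·Sd^0.27·e^(0.036·RH+0.049·T) = 1.314 μm/a
  sum: 0.1436 + 1.314 → r_corr = 1.457 μm/a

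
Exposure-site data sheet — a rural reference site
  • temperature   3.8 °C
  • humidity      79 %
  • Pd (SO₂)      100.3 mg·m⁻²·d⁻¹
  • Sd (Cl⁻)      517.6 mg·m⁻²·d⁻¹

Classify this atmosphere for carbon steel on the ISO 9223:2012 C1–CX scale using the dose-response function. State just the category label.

C5

carbon steel: T≤10 °C ⇒ hinge +0.150·(3.8−10) = -0.9300
  sulphur-dioxide contribution → 37.23 μm/a
  chloride contribution → 77.53 μm/a
  ⇒ r_corr(carbon steel) = 114.8 μm/a
115 μm/a falls in (80, 200] for carbon steel → category C5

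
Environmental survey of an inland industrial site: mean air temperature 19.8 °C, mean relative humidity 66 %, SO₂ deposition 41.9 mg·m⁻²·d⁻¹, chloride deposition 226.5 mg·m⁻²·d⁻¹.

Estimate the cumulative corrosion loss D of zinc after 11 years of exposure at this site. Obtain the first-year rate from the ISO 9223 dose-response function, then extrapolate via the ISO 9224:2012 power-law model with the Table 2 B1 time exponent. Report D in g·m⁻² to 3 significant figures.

zinc: f(T) = -0.071·(T−10) [T>10 °C] = -0.6958
  SO₂ term: 0.0129·41.9^0.44·exp(0.046·66-0.6958) = 0.6929
  Sd branch = 0.0175·Sd^0.57·e^(0.008·RH+0.085·T) = 3.513 μm/a
  sum: 0.6929 + 3.513 → r_corr = 4.206 μm/a
Power-law: D(11) = r_corr · 11^0.813
  D(11) = 4.206 × 11^0.813 = 4.206 × 7.025 = 29.55 μm
  Mass loss = 29.55 μm × 7.14 g/cm³ = 211 g·m⁻²

D(11) = 211 g·m⁻²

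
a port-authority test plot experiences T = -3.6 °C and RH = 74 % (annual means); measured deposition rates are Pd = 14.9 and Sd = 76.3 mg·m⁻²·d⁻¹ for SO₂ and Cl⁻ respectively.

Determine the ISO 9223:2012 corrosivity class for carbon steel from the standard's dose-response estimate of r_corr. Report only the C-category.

carbon steel: f(T) = +0.150·(T−10) [T≤10 °C] = -2.0400
  Pd branch = 1.77·Pd^0.52·e^(0.02·RH+f) = 4.119 μm/a
  Cl⁻ term: 0.102·76.3^0.62·exp(0.033·74+0.04·-3.6) = 14.92
  sum: 4.119 + 14.92 → r_corr = 19.04 μm/a
Category bounds: 1.3…25 μm/a bracket r_corr ⇒ C2

C2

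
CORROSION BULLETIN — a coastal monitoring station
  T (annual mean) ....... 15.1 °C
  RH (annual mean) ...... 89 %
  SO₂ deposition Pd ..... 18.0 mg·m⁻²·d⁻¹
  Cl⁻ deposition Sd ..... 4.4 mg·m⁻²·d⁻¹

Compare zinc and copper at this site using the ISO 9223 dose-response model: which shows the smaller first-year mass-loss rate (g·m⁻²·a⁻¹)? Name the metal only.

zinc

zinc: temperature factor f = -0.071·(5.1) = -0.3621
  SO₂ term: 0.0129·18.0^0.44·exp(0.046·89-0.3621) = 1.922
  Sd branch = 0.0175·Sd^0.57·e^(0.008·RH+0.085·T) = 0.2995 μm/a
  r_corr = 1.922 + 0.2995 = 2.221 μm/a
  mass loss = 2.221 μm/a × 7.14 g/cm³ = 15.86 g·m⁻²·a⁻¹
copper: temperature factor f = -0.080·(5.1) = -0.4080
  SO₂ term: 0.0053·18.0^0.26·exp(0.059·89-0.4080) = 1.425
  Cl⁻ term: 0.01025·4.4^0.27·exp(0.036·89+0.049·15.1) = 0.7894
  r_corr = 1.425 + 0.7894 = 2.215 μm/a
  mass loss = 2.215 μm/a × 8.96 g/cm³ = 19.84 g·m⁻²·a⁻¹
Ordering by g·m⁻²·a⁻¹: copper (19.8) > zinc (15.9)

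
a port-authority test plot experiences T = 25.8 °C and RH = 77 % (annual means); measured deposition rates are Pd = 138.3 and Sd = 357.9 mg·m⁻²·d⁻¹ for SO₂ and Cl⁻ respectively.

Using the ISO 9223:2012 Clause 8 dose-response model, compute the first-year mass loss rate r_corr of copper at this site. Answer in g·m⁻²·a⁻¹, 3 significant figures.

copper: T>10 °C ⇒ hinge -0.080·(25.8−10) = -1.2640
  SO₂ term: 0.0053·138.3^0.26·exp(0.059·77-1.2640) = 0.5069
  Sd branch = 0.01025·Sd^0.27·e^(0.036·RH+0.049·T) = 2.839 μm/a
  sum: 0.5069 + 2.839 → r_corr = 3.346 μm/a
Convert to mass loss: 3.346 μm/a × 8.96 g/cm³ = 29.98 g·m⁻²·a⁻¹

r_corr = 30.0 g·m⁻²·a⁻¹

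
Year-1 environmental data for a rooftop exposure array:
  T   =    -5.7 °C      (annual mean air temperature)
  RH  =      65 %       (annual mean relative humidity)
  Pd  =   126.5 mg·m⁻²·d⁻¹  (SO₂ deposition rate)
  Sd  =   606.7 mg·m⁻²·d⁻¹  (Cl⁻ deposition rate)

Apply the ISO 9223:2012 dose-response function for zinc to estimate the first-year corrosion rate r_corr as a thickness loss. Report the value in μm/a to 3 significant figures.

r_corr = 1.89 μm/a

zinc: temperature factor f = +0.038·(-15.7) = -0.5966
  SO₂ term: 0.0129·126.5^0.44·exp(0.046·65-0.5966) = 1.188
  Sd branch = 0.0175·Sd^0.57·e^(0.008·RH+0.085·T) = 0.6994 μm/a
  sum: 1.188 + 0.6994 → r_corr = 1.888 μm/a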